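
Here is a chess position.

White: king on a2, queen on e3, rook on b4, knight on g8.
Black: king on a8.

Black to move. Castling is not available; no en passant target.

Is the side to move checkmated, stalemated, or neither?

stalemate

Black to move; black king on a8.
In check: no.
King squares — a7: attacked by Qe3; b7: attacked by Rb4; b8: attacked by Rb4.
Legal moves for Black: none.
Not in check and no legal moves → stalemate.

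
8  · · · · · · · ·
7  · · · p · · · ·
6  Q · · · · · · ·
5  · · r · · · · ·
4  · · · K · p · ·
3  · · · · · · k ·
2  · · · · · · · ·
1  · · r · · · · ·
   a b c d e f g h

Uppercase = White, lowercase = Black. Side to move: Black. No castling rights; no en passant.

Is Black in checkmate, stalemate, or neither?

Black to move; black king on g3.
In check: no.
Legal moves for Black include: Rc8, Rc7, Rc6, Rh5, Rg5, Rf5, Re5, Rd5+, Rb5, Ra5, R5c4+, R5c3, R5c2, Kh4, Kg4, Kh3, Kf3, Kh2, ... (list truncated; more exist).
Black has legal moves and is not in check → neither.

neither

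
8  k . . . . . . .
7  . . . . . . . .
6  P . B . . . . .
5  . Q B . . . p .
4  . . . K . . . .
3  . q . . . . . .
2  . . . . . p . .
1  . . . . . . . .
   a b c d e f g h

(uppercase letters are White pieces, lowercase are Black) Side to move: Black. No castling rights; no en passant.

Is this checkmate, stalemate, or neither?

Black to move; black king on a8.
In check: yes, from the white bishop on c6.
King squares — a7: attacked by Bc5; b7: attacked by Qb5; b8: attacked by Qb5.
Legal moves for Black: none.
In check with no legal moves → checkmate.

checkmate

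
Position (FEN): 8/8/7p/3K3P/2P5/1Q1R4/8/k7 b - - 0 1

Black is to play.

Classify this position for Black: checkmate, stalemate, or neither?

stalemate

Black to move; black king on a1.
In check: no.
King squares — b1: attacked by Qb3; a2: attacked by Qb3; b2: attacked by Qb3.
Legal moves for Black: none.
Not in check and no legal moves → stalemate.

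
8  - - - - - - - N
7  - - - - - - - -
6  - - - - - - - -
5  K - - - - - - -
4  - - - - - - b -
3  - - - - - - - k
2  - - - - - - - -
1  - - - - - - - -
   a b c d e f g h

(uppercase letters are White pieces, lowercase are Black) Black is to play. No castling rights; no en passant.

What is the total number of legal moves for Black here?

Black to move; king on h3.
In check: no.
Legal moves: Bc8, Bd7, Be6, Bh5, Bf5, Bf3, Be2, Bd1, Kh4, Kg3, Kh2, Kg2.
Count: 12.

12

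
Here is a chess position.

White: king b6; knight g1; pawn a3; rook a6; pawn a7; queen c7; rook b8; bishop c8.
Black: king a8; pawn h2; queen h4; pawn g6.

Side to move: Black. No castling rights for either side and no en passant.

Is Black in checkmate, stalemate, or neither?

Black to move; black king on a8.
In check: yes, from the white rook on b8.
King squares — a7: attacked by Ra6; b7: attacked by Kb6; b8: attacked by Pa7.
Legal moves for Black: none.
In check with no legal moves → checkmate.

checkmate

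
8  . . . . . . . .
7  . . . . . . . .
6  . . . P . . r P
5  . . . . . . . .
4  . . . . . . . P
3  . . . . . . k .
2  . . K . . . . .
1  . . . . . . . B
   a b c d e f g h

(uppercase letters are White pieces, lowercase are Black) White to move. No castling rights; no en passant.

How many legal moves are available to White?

18

White to move; king on c2.
In check: no.
Legal moves: Kd3, Kc3, Kb3, Kd2, Kb2, Kd1, Kc1, Kb1, Ba8, Bb7, Bc6, Bd5, Be4, Bf3, Bg2, h7, d7, h5.
Count: 18.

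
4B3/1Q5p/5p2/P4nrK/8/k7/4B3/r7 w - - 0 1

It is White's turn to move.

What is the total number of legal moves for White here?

0

White to move; king on h5.
In check: yes, from the black rook on g5.
Legal moves: none.
Count: 0.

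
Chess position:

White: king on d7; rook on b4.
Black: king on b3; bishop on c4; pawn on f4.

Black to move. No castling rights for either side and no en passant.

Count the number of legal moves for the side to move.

5

Black to move; king on b3.
In check: yes, from the white rook on b4.
Legal moves: Kxb4, Kc3, Ka3, Kc2, Ka2.
Count: 5.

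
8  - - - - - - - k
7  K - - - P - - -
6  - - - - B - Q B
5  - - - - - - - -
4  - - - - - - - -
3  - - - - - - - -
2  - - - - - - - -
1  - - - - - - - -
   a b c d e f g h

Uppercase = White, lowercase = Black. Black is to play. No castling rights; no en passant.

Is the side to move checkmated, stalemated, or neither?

Black to move; black king on h8.
In check: no.
King squares — g7: attacked by Qg6; h7: attacked by Qg6; g8: attacked by Be6.
Legal moves for Black: none.
Not in check and no legal moves → stalemate.

stalemate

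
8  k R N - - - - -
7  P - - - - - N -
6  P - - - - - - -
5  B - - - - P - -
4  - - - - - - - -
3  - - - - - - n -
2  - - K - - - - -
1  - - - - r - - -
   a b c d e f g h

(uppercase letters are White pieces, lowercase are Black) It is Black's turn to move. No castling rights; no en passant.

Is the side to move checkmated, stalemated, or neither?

Black to move; black king on a8.
In check: yes, from the white rook on b8.
King squares — a7: attacked by Nc8; b7: attacked by Pa6; b8: attacked by Pa7.
Legal moves for Black: none.
In check with no legal moves → checkmate.

checkmate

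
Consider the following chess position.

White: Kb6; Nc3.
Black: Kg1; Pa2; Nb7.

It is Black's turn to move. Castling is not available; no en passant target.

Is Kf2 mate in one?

no

After Kf2: white king on b6; in check: no.
White is not in check, so this cannot be checkmate.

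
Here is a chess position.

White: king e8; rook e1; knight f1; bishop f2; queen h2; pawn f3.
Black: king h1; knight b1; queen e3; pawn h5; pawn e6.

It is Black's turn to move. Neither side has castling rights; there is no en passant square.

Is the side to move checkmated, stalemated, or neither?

Black to move; black king on h1.
In check: yes, from the white queen on h2.
King squares — g1: attacked by Bf2; g2: attacked by Qh2; h2: attacked by Nf1.
Legal moves for Black: none.
In check with no legal moves → checkmate.

checkmate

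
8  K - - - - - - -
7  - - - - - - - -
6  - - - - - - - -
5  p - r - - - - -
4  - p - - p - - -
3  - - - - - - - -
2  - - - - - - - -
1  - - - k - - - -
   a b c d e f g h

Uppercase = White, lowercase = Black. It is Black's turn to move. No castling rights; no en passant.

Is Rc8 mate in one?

no

After Rc8: white king on a8; in check: yes, from the black rook on c8.
White has 2 legal replies: Kb7, Ka7.
In check but a legal move exists → not checkmate.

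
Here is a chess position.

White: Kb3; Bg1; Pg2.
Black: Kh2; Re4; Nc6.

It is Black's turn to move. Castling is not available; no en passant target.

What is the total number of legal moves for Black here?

4

Black to move; king on h2.
In check: yes, from the white bishop on g1.
Legal moves: Kg3, Kxg2, Kh1, Kxg1.
Count: 4.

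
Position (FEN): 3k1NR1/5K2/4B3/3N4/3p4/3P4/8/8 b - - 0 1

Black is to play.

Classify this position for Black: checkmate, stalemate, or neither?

stalemate

Black to move; black king on d8.
In check: no.
King squares — c7: attacked by Nd5; d7: attacked by Be6; e7: attacked by Nd5; c8: attacked by Be6; e8: attacked by Kf7.
Legal moves for Black: none.
Not in check and no legal moves → stalemate.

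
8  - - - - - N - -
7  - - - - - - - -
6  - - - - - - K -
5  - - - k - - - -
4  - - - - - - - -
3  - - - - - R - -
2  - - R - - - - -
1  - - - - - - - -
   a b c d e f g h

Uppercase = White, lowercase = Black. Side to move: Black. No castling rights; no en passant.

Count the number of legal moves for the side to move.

4

Black to move; king on d5.
In check: no.
Legal moves: Kd6, Ke5, Ke4, Kd4.
Count: 4.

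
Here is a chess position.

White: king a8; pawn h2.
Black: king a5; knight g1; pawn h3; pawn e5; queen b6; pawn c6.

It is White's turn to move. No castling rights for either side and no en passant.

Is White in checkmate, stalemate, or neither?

White to move; white king on a8.
In check: no.
King squares — a7: attacked by Qb6; b7: attacked by Qb6; b8: attacked by Qb6.
Legal moves for White: none.
Not in check and no legal moves → stalemate.

stalemate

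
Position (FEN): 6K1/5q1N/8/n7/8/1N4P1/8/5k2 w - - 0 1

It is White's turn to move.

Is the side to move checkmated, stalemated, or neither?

neither

White to move; white king on g8.
In check: yes, from the black queen on f7.
King squares — f7: available; g7: attacked by Qf7; h7: own knight; f8: attacked by Qf7; h8: available.
Legal moves for White: Kh8, Kxf7.
White is in check but has 2 legal moves → neither.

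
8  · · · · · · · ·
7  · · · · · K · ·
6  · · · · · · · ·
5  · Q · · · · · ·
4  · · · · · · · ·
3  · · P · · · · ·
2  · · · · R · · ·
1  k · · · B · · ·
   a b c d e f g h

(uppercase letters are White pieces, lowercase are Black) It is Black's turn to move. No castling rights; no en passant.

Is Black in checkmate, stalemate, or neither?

Black to move; black king on a1.
In check: no.
King squares — b1: attacked by Qb5; a2: attacked by Re2; b2: attacked by Re2.
Legal moves for Black: none.
Not in check and no legal moves → stalemate.

stalemate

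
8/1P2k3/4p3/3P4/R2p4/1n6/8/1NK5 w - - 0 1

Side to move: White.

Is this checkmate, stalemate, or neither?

neither

White to move; white king on c1.
In check: yes, from the black knight on b3.
King squares — b1: own knight; d1: available; b2: available; c2: available; d2: attacked by Nb3.
Legal moves for White: Kc2, Kb2, Kd1.
White is in check but has 3 legal moves → neither.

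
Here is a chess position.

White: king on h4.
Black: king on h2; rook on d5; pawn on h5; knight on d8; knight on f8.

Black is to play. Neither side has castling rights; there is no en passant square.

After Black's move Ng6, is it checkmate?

yes

After Ng6: white king on h4; in check: yes, from the black knight on g6.
King squares — g3: attacked by Kh2; h3: attacked by Kh2; g4: attacked by Ph5; g5: attacked by Rd5; h5: attacked by Rd5.
White has no legal moves → checkmate.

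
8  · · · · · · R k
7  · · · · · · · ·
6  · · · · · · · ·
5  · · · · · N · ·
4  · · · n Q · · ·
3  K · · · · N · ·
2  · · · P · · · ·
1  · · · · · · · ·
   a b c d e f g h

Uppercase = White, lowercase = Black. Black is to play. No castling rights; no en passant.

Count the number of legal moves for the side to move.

2

Black to move; king on h8.
In check: yes, from the white rook on g8.
Legal moves: Kxg8, Kh7.
Count: 2.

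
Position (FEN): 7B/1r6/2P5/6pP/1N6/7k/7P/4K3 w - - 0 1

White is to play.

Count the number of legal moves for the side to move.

White to move; king on e1.
In check: no.
Legal moves: Bg7, Bf6, Be5, Bd4, Bc3, Bb2, Ba1, Na6, Nd5, Nd3, Nc2, Na2, Kf2, Ke2, Kd2, Kf1, Kd1, cxb7, c7, h6.
Count: 20.

20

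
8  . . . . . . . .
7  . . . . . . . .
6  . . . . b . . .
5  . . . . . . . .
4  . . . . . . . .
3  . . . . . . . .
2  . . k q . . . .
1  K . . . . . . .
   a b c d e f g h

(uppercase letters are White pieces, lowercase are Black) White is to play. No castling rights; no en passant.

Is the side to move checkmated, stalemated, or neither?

White to move; white king on a1.
In check: no.
King squares — b1: attacked by Kc2; a2: attacked by Be6; b2: attacked by Kc2.
Legal moves for White: none.
Not in check and no legal moves → stalemate.

stalemate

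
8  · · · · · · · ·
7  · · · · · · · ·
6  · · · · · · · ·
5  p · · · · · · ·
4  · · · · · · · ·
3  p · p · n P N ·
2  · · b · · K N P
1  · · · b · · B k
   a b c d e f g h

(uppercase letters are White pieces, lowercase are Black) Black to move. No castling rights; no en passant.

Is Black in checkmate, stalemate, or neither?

checkmate

Black to move; black king on h1.
In check: yes, from the white knight on g3.
King squares — g1: attacked by Kf2; g2: attacked by Kf2; h2: attacked by Bg1.
Legal moves for Black: none.
In check with no legal moves → checkmate.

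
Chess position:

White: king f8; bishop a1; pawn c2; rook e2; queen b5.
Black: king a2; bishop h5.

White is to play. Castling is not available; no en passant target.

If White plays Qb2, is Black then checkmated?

After Qb2: black king on a2; in check: yes, from the white queen on b2.
King squares — a1: attacked by Qb2; b1: attacked by Qb2; b2: attacked by Ba1; a3: attacked by Qb2; b3: attacked by Qb2.
Black has no legal moves → checkmate.

yes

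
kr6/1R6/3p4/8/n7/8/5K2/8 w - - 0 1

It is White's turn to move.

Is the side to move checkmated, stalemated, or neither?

neither

White to move; white king on f2.
In check: no.
Legal moves for White include: Rxb8+, Rh7, Rg7, Rf7, Re7, Rd7, Rc7, Ra7+, Rb6, Rb5, Rb4, Rb3, Rb2, Rb1, Kg3, Kf3, Ke3, Kg2, ... (list truncated; more exist).
White has legal moves and is not in check → neither.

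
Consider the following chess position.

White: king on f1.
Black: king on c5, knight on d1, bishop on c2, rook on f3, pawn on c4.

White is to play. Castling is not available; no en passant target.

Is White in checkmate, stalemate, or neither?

White to move; white king on f1.
In check: yes, from the black rook on f3.
Legal moves for White: Kg2, Ke2, Kg1, Ke1.
White is in check but has 4 legal moves → neither.

neither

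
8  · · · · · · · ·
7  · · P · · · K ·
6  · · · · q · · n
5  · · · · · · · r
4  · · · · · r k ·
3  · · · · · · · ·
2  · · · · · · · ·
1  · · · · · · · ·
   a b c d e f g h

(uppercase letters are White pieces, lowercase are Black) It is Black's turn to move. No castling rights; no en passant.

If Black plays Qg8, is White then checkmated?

After Qg8: white king on g7; in check: yes, from the black queen on g8.
King squares — f6: attacked by Rf4; g6: attacked by Qg8; h6: attacked by Rh5; f7: attacked by Rf4; h7: attacked by Qg8; f8: attacked by Rf4; g8: attacked by Nh6; h8: attacked by Qg8.
White has no legal moves → checkmate.

yes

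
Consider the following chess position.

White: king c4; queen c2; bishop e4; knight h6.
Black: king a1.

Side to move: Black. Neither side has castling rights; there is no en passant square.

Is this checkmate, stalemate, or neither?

Black to move; black king on a1.
In check: no.
King squares — b1: attacked by Qc2; a2: attacked by Qc2; b2: attacked by Qc2.
Legal moves for Black: none.
Not in check and no legal moves → stalemate.

stalemate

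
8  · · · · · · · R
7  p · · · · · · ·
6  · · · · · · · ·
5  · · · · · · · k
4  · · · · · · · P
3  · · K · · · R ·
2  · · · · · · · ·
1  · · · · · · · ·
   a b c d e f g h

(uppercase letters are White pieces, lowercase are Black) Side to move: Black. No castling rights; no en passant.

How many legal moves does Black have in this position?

0

Black to move; king on h5.
In check: yes, from the white rook on h8.
Legal moves: none.
Count: 0.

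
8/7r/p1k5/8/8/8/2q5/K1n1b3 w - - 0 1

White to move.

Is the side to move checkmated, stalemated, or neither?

White to move; white king on a1.
In check: no.
King squares — b1: attacked by Qc2; a2: attacked by Nc1; b2: attacked by Qc2.
Legal moves for White: none.
Not in check and no legal moves → stalemate.

stalemate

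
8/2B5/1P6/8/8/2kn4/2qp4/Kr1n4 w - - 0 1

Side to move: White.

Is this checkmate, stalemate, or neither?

checkmate

White to move; white king on a1.
In check: yes, from the black rook on b1.
King squares — b1: attacked by Qc2; a2: attacked by Qc2; b2: attacked by Rb1.
Legal moves for White: none.
In check with no legal moves → checkmate.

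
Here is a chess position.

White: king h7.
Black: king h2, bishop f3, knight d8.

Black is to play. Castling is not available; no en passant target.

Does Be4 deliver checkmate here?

no

After Be4: white king on h7; in check: yes, from the black bishop on e4.
White has 4 legal replies: Kh8, Kg8, Kg7, Kh6.
In check but a legal move exists → not checkmate.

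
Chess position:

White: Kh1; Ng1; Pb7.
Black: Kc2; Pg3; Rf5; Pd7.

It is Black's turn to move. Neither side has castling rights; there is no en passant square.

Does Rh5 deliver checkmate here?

After Rh5: white king on h1; in check: yes, from the black rook on h5.
White has 2 legal replies: Kg2, Nh3.
In check but a legal move exists → not checkmate.

no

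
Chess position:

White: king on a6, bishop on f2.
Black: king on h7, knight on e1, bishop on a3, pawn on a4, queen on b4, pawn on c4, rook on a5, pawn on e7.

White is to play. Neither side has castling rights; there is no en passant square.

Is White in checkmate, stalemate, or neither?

checkmate

White to move; white king on a6.
In check: yes, from the black rook on a5.
King squares — a5: attacked by Qb4; b5: attacked by Qb4; b6: attacked by Qb4; a7: attacked by Ra5; b7: attacked by Qb4.
Legal moves for White: none.
In check with no legal moves → checkmate.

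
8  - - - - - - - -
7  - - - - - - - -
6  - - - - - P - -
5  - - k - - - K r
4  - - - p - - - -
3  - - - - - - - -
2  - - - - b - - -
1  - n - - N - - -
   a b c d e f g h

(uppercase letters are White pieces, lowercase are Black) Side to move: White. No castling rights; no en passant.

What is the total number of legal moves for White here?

White to move; king on g5.
In check: yes, from the black rook on h5.
Legal moves: Kg6, Kf4.
Count: 2.

2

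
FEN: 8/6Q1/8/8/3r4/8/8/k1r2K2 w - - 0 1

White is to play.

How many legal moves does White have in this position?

3

White to move; king on f1.
In check: yes, from the black rook on c1.
Legal moves: Kg2, Kf2, Ke2.
Count: 3.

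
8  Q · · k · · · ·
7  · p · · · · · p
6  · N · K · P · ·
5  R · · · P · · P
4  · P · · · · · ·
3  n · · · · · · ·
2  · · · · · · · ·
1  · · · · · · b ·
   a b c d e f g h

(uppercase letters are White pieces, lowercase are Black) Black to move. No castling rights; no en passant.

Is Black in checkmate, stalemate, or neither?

Black to move; black king on d8.
In check: yes, from the white queen on a8.
King squares — c7: attacked by Kd6; d7: attacked by Nb6; e7: attacked by Kd6; c8: attacked by Nb6; e8: attacked by Qa8.
Legal moves for Black: none.
In check with no legal moves → checkmate.

checkmate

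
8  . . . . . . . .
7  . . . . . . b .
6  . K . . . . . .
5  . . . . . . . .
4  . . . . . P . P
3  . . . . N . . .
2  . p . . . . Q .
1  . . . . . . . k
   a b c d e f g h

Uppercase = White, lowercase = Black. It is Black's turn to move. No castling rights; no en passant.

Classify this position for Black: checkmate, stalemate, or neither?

Black to move; black king on h1.
In check: yes, from the white queen on g2.
King squares — g1: attacked by Qg2; g2: attacked by Ne3; h2: attacked by Qg2.
Legal moves for Black: none.
In check with no legal moves → checkmate.

checkmate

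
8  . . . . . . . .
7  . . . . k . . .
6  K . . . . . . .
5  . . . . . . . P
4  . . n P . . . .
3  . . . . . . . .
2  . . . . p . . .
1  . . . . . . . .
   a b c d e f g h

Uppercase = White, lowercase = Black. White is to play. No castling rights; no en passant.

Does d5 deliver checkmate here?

After d5: black king on e7; in check: no.
Black is not in check, so this cannot be checkmate.

no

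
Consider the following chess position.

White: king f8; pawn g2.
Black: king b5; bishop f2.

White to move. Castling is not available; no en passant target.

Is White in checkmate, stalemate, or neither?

neither

White to move; white king on f8.
In check: no.
Legal moves for White: Kg8, Ke8, Kg7, Kf7, Ke7, g3, g4.
White has 7 legal moves and is not in check → neither.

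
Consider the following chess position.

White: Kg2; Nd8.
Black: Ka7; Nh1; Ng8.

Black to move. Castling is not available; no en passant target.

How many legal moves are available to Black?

9

Black to move; king on a7.
In check: no.
Legal moves: Ne7, Nh6, Nf6, Kb8, Ka8, Kb6, Ka6, Ng3, Nf2.
Count: 9.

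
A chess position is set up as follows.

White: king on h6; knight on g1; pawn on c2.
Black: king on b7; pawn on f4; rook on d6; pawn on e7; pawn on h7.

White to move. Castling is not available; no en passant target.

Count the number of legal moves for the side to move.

4

White to move; king on h6.
In check: yes, from the black rook on d6.
Legal moves: Kxh7, Kg7, Kh5, Kg5.
Count: 4.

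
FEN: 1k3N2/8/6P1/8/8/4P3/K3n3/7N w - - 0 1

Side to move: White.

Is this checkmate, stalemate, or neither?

neither

White to move; white king on a2.
In check: no.
Legal moves for White: Nh7, Nd7+, Ne6, Kb3, Ka3, Kb2, Kb1, Ka1, Ng3, Nf2, g7, e4.
White has 12 legal moves and is not in check → neither.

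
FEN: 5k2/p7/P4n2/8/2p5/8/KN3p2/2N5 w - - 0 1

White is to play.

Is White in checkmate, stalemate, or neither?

White to move; white king on a2.
In check: no.
Legal moves for White: Nxc4, Na4, Nbd3, Nd1, Ka3, Kb1, Ka1, Ncd3, Nb3, Ne2.
White has 10 legal moves and is not in check → neither.

neither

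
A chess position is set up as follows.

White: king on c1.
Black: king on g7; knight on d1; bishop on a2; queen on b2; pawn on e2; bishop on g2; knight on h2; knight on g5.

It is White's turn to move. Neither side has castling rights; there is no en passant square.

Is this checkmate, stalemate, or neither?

checkmate

White to move; white king on c1.
In check: yes, from the black queen on b2.
King squares — b1: attacked by Ba2; d1: attacked by Pe2; b2: attacked by Nd1; c2: attacked by Qb2; d2: attacked by Qb2.
Legal moves for White: none.
In check with no legal moves → checkmate.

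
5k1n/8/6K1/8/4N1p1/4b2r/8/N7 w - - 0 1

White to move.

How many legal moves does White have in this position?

White to move; king on g6.
In check: yes, from the black knight on h8.
Legal moves: Kf6, Kf5.
Count: 2.

2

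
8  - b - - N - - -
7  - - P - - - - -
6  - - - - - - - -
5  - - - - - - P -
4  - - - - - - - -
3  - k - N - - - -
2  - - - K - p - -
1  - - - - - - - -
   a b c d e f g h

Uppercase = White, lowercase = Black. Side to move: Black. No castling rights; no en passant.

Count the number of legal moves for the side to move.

10

Black to move; king on b3.
In check: no.
Legal moves: Bxc7, Ba7, Kc4, Ka4, Ka3, Ka2, f1=Q, f1=R, f1=B, f1=N+.
Count: 10.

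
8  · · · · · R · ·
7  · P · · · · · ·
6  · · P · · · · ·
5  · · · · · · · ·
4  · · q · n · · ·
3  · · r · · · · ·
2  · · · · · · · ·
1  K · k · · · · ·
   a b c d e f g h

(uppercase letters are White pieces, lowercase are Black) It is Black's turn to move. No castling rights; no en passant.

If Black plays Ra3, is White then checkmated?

After Ra3: white king on a1; in check: yes, from the black rook on a3.
King squares — b1: attacked by Kc1; a2: attacked by Ra3; b2: attacked by Kc1.
White has no legal moves → checkmate.

yes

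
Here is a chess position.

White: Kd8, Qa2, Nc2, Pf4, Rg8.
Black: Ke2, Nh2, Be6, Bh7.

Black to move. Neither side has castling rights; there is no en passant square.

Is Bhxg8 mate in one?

After Bhxg8: white king on d8; in check: no.
White is not in check, so this cannot be checkmate.

no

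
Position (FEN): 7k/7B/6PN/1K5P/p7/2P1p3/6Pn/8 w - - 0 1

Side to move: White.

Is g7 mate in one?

no

After g7: black king on h8; in check: yes, from the white pawn on g7.
Black has 2 legal replies: Kxh7, Kxg7.
In check but a legal move exists → not checkmate.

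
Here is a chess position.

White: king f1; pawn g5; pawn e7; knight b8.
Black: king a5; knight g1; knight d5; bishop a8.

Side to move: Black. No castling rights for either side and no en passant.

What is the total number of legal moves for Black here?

17

Black to move; king on a5.
In check: no.
Legal moves: Bb7, Bc6, Nxe7, Nc7, Nf6, Nb6, Nf4, Nb4, Ne3+, Nc3, Kb6, Kb5, Kb4, Ka4, Nh3, Nf3, Ne2.
Count: 17.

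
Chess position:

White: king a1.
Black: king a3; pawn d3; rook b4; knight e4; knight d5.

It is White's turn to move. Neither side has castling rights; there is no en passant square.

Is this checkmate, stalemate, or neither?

stalemate

White to move; white king on a1.
In check: no.
King squares — b1: attacked by Rb4; a2: attacked by Ka3; b2: attacked by Ka3.
Legal moves for White: none.
Not in check and no legal moves → stalemate.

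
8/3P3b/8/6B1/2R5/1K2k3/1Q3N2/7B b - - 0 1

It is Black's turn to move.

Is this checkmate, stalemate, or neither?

checkmate

Black to move; black king on e3.
In check: yes, from the white bishop on g5.
King squares — d2: attacked by Qb2; e2: attacked by Qb2; f2: attacked by Qb2; d3: attacked by Nf2; f3: attacked by Bh1; d4: attacked by Qb2; e4: attacked by Bh1; f4: attacked by Rc4.
Legal moves for Black: none.
In check with no legal moves → checkmate.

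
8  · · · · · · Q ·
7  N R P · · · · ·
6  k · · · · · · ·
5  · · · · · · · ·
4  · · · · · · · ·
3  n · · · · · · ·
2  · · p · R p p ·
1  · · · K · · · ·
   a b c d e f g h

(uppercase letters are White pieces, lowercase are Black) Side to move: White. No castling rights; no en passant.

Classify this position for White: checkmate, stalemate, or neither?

White to move; white king on d1.
In check: yes, from the black pawn on c2.
Legal moves for White: Kd2, Kc1, Rxc2.
White is in check but has 3 legal moves → neither.

neither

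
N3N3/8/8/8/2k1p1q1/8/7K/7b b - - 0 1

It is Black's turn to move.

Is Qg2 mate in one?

yes

After Qg2: white king on h2; in check: yes, from the black queen on g2.
King squares — g1: attacked by Qg2; h1: attacked by Qg2; g2: attacked by Bh1; g3: attacked by Qg2; h3: attacked by Qg2.
White has no legal moves → checkmate.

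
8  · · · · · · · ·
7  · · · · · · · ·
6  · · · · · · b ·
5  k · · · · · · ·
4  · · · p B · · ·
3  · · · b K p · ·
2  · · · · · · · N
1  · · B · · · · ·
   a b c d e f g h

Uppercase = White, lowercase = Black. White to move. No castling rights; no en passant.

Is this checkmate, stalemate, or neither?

neither

White to move; white king on e3.
In check: yes, from the black pawn on d4.
King squares — d2: available; e2: attacked by Bd3; f2: available; d3: available; f3: available; d4: available; e4: own bishop; f4: available.
Legal moves for White: Kf4, Kxd4, Kxf3, Kxd3, Kf2, Kd2.
White is in check but has 6 legal moves → neither.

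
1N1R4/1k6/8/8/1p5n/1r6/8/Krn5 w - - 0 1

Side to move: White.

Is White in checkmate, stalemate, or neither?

White to move; white king on a1.
In check: yes, from the black rook on b1.
King squares — b1: attacked by Rb3; a2: attacked by Nc1; b2: attacked by Rb1.
Legal moves for White: none.
In check with no legal moves → checkmate.

checkmate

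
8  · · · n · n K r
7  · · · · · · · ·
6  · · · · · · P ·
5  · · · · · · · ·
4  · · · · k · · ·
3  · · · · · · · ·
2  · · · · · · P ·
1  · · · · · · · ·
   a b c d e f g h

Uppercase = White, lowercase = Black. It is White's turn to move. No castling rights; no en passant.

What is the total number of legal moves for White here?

White to move; king on g8.
In check: yes, from the black rook on h8.
Legal moves: Kxh8, Kg7.
Count: 2.

2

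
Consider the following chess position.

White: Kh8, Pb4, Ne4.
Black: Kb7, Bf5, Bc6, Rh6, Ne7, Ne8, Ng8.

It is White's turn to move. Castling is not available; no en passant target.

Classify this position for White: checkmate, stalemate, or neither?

White to move; white king on h8.
In check: yes, from the black rook on h6.
King squares — g7: attacked by Ne8; h7: attacked by Bf5; g8: attacked by Ne7.
Legal moves for White: none.
In check with no legal moves → checkmate.

checkmate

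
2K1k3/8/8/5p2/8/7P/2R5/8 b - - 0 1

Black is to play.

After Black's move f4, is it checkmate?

no

After f4: white king on c8; in check: no.
White is not in check, so this cannot be checkmate.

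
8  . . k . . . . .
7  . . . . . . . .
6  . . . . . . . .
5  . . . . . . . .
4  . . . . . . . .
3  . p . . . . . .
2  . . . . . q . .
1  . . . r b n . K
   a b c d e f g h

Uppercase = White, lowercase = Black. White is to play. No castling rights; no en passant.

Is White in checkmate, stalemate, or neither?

White to move; white king on h1.
In check: no.
King squares — g1: attacked by Qf2; g2: attacked by Qf2; h2: attacked by Nf1.
Legal moves for White: none.
Not in check and no legal moves → stalemate.

stalemate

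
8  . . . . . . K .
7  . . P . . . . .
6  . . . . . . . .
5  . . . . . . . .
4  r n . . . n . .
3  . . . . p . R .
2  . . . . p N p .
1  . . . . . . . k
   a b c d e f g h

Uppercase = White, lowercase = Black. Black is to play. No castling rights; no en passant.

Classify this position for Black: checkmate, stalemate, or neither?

neither

Black to move; black king on h1.
In check: yes, from the white knight on f2.
King squares — g1: available; g2: own pawn; h2: available.
Legal moves for Black: Kh2, Kg1, exf2.
Black is in check but has 3 legal moves → neither.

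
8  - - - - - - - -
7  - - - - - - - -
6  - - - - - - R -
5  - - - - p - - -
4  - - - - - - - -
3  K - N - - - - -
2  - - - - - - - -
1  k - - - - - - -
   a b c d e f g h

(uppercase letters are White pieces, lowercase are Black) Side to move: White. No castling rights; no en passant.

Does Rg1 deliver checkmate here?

yes

After Rg1: black king on a1; in check: yes, from the white rook on g1.
King squares — b1: attacked by Rg1; a2: attacked by Ka3; b2: attacked by Ka3.
Black has no legal moves → checkmate.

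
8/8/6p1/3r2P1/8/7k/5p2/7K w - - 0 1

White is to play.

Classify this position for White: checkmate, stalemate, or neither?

stalemate

White to move; white king on h1.
In check: no.
King squares — g1: attacked by Pf2; g2: attacked by Kh3; h2: attacked by Kh3.
Legal moves for White: none.
Not in check and no legal moves → stalemate.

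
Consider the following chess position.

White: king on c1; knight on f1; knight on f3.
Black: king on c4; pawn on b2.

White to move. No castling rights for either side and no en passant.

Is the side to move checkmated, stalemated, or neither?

White to move; white king on c1.
In check: yes, from the black pawn on b2.
Legal moves for White: Kd2, Kc2, Kxb2, Kd1, Kb1.
White is in check but has 5 legal moves → neither.

neither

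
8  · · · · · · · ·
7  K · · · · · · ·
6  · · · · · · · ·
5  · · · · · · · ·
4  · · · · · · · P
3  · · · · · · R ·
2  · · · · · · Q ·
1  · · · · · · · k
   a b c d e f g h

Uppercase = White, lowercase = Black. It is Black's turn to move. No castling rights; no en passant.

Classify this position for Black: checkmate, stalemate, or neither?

Black to move; black king on h1.
In check: yes, from the white queen on g2.
King squares — g1: attacked by Qg2; g2: attacked by Rg3; h2: attacked by Qg2.
Legal moves for Black: none.
In check with no legal moves → checkmate.

checkmate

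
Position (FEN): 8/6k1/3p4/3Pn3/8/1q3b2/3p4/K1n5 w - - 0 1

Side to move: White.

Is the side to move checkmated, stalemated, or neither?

White to move; white king on a1.
In check: no.
King squares — b1: attacked by Qb3; a2: attacked by Nc1; b2: attacked by Qb3.
Legal moves for White: none.
Not in check and no legal moves → stalemate.

stalemate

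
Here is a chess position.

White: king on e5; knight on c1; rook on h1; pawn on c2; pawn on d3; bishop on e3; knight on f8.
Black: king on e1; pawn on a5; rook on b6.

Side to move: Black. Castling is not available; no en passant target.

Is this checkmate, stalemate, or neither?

Black to move; black king on e1.
In check: yes, from the white rook on h1.
King squares — d1: attacked by Rh1; f1: attacked by Rh1; d2: attacked by Be3; e2: attacked by Nc1; f2: attacked by Be3.
Legal moves for Black: none.
In check with no legal moves → checkmate.

checkmate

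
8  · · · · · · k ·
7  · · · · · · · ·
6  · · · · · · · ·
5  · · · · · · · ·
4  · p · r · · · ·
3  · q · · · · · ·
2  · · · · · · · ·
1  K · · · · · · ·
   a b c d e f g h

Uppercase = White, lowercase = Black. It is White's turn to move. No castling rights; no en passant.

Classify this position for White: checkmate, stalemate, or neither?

stalemate

White to move; white king on a1.
In check: no.
King squares — b1: attacked by Qb3; a2: attacked by Qb3; b2: attacked by Qb3.
Legal moves for White: none.
Not in check and no legal moves → stalemate.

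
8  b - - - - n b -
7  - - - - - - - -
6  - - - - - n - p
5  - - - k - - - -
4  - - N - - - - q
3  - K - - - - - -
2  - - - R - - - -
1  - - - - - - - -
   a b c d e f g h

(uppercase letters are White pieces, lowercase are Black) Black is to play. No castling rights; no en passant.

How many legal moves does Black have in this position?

5

Black to move; king on d5.
In check: yes, from the white rook on d2.
Legal moves: Ke6, Kc6, Kc5, Ke4, Qd4.
Count: 5.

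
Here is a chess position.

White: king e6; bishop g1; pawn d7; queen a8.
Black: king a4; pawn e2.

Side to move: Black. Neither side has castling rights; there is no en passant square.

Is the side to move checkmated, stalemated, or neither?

neither

Black to move; black king on a4.
In check: yes, from the white queen on a8.
Legal moves for Black: Kb5, Kb4, Kb3.
Black is in check but has 3 legal moves → neither.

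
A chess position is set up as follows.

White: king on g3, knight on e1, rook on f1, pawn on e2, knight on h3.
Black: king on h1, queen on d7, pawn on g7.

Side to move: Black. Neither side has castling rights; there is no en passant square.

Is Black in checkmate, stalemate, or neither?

Black to move; black king on h1.
In check: yes, from the white rook on f1.
King squares — g1: attacked by Rf1; g2: attacked by Ne1; h2: attacked by Kg3.
Legal moves for Black: none.
In check with no legal moves → checkmate.

checkmate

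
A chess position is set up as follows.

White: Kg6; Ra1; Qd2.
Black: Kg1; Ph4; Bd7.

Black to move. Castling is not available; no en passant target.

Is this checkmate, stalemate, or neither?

checkmate

Black to move; black king on g1.
In check: yes, from the white rook on a1.
King squares — f1: attacked by Ra1; h1: attacked by Ra1; f2: attacked by Qd2; g2: attacked by Qd2; h2: attacked by Qd2.
Legal moves for Black: none.
In check with no legal moves → checkmate.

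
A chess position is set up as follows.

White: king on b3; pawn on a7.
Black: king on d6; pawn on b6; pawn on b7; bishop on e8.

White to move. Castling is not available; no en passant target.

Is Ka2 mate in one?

After Ka2: black king on d6; in check: no.
Black is not in check, so this cannot be checkmate.

no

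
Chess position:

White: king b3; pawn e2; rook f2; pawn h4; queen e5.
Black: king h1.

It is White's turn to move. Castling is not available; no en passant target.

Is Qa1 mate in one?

yes

After Qa1: black king on h1; in check: yes, from the white queen on a1.
King squares — g1: attacked by Qa1; g2: attacked by Rf2; h2: attacked by Rf2.
Black has no legal moves → checkmate.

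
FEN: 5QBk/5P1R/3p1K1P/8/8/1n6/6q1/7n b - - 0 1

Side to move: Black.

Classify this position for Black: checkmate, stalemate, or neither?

checkmate

Black to move; black king on h8.
In check: yes, from the white rook on h7.
King squares — g7: attacked by Kf6; h7: attacked by Bg8; g8: attacked by Pf7.
Legal moves for Black: none.
In check with no legal moves → checkmate.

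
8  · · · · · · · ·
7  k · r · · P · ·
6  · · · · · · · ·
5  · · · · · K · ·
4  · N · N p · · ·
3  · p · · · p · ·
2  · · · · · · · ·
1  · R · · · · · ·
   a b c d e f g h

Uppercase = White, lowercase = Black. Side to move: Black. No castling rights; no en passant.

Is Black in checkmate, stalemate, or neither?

neither

Black to move; black king on a7.
In check: no.
Legal moves for Black: Rc8, Rxf7+, Re7, Rd7, Rb7, Rc6, Rc5+, Rc4, Rc3, Rc2, Rc1, Kb8, Ka8, Kb7, Kb6, e3, f2, b2.
Black has 18 legal moves and is not in check → neither.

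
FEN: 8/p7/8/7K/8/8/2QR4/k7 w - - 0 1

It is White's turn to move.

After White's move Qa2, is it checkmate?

yes

After Qa2: black king on a1; in check: yes, from the white queen on a2.
King squares — b1: attacked by Qa2; a2: attacked by Rd2; b2: attacked by Qa2.
Black has no legal moves → checkmate.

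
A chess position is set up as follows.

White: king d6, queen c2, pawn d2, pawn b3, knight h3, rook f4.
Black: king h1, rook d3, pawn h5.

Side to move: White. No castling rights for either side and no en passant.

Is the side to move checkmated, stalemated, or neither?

White to move; white king on d6.
In check: yes, from the black rook on d3.
Legal moves for White: Ke7, Kc7, Ke6, Kc6, Ke5, Kc5, Rd4, Qxd3.
White is in check but has 8 legal moves → neither.

neither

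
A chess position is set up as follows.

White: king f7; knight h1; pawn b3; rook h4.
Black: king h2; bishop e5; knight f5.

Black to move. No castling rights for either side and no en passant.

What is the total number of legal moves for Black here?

Black to move; king on h2.
In check: yes, from the white rook on h4.
Legal moves: Kg2, Kg1, Nxh4.
Count: 3.

3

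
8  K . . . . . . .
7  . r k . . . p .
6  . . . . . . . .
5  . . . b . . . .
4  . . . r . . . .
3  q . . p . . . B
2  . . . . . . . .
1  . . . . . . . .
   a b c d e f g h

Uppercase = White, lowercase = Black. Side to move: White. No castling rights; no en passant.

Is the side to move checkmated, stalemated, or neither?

checkmate

White to move; white king on a8.
In check: yes, from the black queen on a3.
King squares — a7: attacked by Qa3; b7: attacked by Bd5; b8: attacked by Rb7.
Legal moves for White: none.
In check with no legal moves → checkmate.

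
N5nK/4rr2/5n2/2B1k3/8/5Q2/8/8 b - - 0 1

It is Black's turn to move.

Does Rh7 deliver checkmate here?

yes

After Rh7: white king on h8; in check: yes, from the black rook on h7.
King squares — g7: attacked by Re7; h7: attacked by Nf6; g8: attacked by Nf6.
White has no legal moves → checkmate.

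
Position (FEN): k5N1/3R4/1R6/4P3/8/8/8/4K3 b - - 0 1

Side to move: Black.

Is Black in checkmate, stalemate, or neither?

stalemate

Black to move; black king on a8.
In check: no.
King squares — a7: attacked by Rd7; b7: attacked by Rb6; b8: attacked by Rb6.
Legal moves for Black: none.
Not in check and no legal moves → stalemate.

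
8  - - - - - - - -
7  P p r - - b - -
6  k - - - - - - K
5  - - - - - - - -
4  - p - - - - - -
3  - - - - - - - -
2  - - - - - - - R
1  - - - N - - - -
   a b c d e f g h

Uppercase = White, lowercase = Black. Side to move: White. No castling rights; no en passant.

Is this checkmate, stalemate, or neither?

White to move; white king on h6.
In check: no.
Legal moves for White include: Kh7, Kg7, Kg5, Rh5, Rh4, Rh3, Rg2, Rf2, Re2, Rd2, Rc2, Rb2, Ra2+, Rh1, Ne3, Nc3, Nf2, Nb2, ... (list truncated; more exist).
White has legal moves and is not in check → neither.

neither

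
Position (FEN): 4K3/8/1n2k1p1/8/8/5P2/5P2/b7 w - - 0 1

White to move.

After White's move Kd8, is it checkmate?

no

After Kd8: black king on e6; in check: no.
Black is not in check, so this cannot be checkmate.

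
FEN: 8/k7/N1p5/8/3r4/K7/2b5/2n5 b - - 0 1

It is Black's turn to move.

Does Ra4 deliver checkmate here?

no

After Ra4: white king on a3; in check: yes, from the black rook on a4.
White has 1 legal reply: Kb2.
In check but a legal move exists → not checkmate.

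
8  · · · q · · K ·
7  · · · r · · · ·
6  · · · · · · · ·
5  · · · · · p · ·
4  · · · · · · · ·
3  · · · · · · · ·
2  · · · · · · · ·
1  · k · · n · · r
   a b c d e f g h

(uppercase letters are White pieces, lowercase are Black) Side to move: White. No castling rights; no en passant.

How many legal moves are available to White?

0

White to move; king on g8.
In check: yes, from the black queen on d8.
Legal moves: none.
Count: 0.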